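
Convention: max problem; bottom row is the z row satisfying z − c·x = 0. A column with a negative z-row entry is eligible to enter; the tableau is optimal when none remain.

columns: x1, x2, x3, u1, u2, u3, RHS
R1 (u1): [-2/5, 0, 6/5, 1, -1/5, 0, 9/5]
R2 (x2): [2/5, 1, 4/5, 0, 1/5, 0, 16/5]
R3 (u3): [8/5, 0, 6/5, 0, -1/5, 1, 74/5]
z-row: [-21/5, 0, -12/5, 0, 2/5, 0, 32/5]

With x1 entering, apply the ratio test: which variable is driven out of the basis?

x2

Column x1 entries and ratios — u1: -2/5 ≤ 0, skip; x2: (16/5)/(2/5) = 8; u3: (74/5)/(8/5) = 37/4.
Smallest ratio is 8 in the row of x2, so x2 leaves.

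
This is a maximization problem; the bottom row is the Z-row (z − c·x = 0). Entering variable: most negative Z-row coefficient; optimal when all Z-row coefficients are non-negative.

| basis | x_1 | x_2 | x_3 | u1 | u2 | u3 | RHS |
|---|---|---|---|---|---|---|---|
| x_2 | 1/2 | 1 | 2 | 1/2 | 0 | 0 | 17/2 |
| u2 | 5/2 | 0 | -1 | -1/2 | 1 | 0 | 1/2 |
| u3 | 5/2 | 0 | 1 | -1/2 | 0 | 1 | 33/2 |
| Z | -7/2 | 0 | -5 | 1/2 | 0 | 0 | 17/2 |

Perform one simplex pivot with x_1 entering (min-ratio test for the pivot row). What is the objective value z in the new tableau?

Ratio test on column x_1 — row 1: (17/2)/(1/2) = 17; row 2: (1/2)/(5/2) = 1/5; row 3: (33/2)/(5/2) = 33/5. Minimum is 1/5 at row 2 (u2 leaves); pivot element 5/2.
Pivot on row 2; the Z-row RHS becomes 17/2 − (-7/2)·(1/5) = 46/5.

46/5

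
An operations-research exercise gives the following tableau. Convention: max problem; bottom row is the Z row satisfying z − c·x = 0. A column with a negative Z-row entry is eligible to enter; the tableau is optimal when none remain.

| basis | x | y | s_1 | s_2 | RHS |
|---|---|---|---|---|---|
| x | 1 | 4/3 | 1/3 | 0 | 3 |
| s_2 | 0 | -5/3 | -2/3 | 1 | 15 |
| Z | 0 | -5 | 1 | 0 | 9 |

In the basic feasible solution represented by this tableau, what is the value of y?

0

y is not in the basis, so in the current basic feasible solution y = 0.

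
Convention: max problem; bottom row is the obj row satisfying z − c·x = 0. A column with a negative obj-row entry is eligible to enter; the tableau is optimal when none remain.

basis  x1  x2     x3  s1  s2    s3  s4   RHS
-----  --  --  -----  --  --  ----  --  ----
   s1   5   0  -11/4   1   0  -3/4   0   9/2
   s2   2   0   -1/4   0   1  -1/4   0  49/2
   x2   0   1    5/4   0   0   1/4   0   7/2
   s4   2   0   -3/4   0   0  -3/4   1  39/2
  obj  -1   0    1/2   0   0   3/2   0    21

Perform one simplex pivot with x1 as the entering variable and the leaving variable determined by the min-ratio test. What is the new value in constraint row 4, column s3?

-9/20

Ratio test on column x1 — row 1: (9/2)/5 = 9/10; row 2: (49/2)/2 = 49/4; row 3: entry 0 ≤ 0; row 4: (39/2)/2 = 39/4. Minimum is 9/10 at row 1 (s1 leaves); pivot element 5.
Divide row 1 by 5; eliminate column x1 from the other rows.
Row 4 update in column s3: -3/4 − 2·(-3/20) = -9/20.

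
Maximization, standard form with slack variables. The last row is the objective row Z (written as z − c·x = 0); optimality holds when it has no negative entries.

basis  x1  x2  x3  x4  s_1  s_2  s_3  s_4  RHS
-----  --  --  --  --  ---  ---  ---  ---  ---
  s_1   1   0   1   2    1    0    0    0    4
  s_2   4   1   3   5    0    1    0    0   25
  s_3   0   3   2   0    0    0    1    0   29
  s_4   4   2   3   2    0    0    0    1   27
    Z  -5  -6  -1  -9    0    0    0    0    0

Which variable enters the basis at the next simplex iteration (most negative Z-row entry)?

Negative Z-row entries: x1: -5, x2: -6, x3: -1, x4: -9.
The most negative is -9 in column x4, so x4 enters.

x4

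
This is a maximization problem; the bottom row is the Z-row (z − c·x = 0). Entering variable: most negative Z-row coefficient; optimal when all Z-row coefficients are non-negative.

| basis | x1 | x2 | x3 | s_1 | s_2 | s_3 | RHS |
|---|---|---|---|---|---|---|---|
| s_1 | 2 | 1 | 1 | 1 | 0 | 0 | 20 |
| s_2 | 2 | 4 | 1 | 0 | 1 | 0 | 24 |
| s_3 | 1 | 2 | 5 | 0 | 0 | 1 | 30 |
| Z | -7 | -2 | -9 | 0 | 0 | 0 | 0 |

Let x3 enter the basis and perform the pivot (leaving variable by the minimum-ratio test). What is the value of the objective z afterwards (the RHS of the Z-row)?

Ratio test on column x3 — row 1: 20/1 = 20; row 2: 24/1 = 24; row 3: 30/5 = 6. Minimum is 6 at row 3 (s_3 leaves); pivot element 5.
Pivot on row 3; the Z-row RHS becomes 0 − (-9)·6 = 54.

54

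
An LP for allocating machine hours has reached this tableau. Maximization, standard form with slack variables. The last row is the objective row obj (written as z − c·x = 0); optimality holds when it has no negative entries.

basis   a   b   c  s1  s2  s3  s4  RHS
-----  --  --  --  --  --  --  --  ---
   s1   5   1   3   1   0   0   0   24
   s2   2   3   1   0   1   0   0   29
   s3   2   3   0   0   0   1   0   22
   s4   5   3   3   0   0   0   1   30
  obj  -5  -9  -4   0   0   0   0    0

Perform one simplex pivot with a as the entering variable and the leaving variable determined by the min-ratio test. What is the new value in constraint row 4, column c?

Ratio test on column a — row 1: 24/5 = 24/5; row 2: 29/2 = 29/2; row 3: 22/2 = 11; row 4: 30/5 = 6. Minimum is 24/5 at row 1 (s1 leaves); pivot element 5.
Divide row 1 by 5; eliminate column a from the other rows.
Row 4 update in column c: 3 − 5·(3/5) = 0.

0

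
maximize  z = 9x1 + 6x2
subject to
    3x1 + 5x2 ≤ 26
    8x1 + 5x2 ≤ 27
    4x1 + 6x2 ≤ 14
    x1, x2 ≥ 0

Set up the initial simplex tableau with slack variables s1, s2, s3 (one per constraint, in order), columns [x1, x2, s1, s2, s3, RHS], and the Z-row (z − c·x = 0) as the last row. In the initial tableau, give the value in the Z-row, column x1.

-9

The Z-row carries the negated objective coefficients: the x1 entry is -9.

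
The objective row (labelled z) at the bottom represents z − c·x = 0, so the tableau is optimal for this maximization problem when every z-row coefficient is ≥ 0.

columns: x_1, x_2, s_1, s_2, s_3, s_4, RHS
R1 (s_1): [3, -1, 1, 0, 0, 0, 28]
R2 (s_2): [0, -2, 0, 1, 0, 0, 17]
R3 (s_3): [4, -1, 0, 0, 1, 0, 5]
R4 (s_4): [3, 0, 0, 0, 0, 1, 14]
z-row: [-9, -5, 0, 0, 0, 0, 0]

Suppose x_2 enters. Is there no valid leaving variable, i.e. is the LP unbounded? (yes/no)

yes

Every constraint-row entry in column x_2 is ≤ 0, so increasing x_2 is unbounded.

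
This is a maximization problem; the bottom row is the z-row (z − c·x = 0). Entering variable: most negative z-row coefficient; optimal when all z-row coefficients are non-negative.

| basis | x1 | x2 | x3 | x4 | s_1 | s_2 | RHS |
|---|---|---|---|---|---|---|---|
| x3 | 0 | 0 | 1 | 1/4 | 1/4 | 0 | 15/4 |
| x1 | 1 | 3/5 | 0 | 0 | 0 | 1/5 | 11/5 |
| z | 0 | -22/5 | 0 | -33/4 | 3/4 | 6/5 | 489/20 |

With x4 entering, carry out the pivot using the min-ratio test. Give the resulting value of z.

Ratio test on column x4 — row 1: (15/4)/(1/4) = 15; row 2: entry 0 ≤ 0. Minimum is 15 at row 1 (x3 leaves); pivot element 1/4.
Pivot on row 1; the z-row RHS becomes 489/20 − (-33/4)·15 = 741/5.

741/5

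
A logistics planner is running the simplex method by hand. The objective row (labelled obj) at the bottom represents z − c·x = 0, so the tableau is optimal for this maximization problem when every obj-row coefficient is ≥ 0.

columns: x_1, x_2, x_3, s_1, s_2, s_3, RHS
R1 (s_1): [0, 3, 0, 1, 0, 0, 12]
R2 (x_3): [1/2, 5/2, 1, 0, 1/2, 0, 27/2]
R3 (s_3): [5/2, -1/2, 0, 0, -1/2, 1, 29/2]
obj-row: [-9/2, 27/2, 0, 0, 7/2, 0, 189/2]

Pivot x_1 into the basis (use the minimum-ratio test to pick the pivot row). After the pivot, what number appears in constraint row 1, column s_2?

0

Ratio test on column x_1 — row 1: entry 0 ≤ 0; row 2: (27/2)/(1/2) = 27; row 3: (29/2)/(5/2) = 29/5. Minimum is 29/5 at row 3 (s_3 leaves); pivot element 5/2.
Divide row 3 by 5/2; eliminate column x_1 from the other rows.
Row 1 update in column s_2: 0 − 0·(-1/5) = 0.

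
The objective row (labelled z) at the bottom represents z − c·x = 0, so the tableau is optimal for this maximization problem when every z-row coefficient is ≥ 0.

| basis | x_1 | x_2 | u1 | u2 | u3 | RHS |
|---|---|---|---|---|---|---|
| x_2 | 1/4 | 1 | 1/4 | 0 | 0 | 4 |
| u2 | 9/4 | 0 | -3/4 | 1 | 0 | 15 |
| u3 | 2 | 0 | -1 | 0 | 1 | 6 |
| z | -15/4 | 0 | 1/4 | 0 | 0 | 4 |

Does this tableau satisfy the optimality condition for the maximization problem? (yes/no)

The z-row has a negative entry -15/4 in column x_1, so it is not optimal.

no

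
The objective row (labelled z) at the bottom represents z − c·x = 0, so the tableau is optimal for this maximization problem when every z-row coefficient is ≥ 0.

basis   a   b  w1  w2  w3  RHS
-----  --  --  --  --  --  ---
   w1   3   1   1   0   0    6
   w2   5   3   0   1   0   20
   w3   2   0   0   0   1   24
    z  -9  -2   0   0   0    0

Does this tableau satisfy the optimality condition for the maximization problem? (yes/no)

The z-row has a negative entry -9 in column a, so it is not optimal.

no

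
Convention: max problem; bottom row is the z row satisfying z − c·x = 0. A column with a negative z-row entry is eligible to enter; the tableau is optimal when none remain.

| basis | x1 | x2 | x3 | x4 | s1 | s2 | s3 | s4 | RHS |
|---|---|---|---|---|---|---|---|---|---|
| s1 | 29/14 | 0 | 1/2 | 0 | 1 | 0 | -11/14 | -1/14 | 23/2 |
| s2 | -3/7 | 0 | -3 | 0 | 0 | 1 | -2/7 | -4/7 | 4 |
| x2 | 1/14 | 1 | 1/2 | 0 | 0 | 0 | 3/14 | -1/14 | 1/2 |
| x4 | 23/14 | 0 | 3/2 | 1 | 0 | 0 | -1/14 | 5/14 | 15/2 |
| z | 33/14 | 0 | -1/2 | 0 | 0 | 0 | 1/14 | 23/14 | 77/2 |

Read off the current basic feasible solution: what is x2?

x2 is basic (row 3); its value is the RHS of that row, 1/2.

1/2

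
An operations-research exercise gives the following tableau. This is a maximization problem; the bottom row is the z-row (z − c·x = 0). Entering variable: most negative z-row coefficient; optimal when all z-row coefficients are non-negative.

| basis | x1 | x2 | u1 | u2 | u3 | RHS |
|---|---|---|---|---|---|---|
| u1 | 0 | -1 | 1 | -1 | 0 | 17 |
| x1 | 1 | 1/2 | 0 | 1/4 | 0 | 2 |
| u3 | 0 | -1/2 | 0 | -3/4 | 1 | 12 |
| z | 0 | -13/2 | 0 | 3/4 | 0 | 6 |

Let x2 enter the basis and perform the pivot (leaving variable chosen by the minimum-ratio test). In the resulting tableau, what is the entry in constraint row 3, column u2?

Ratio test on column x2 — row 1: entry -1 ≤ 0; row 2: 2/(1/2) = 4; row 3: entry -1/2 ≤ 0. Minimum is 4 at row 2 (x1 leaves); pivot element 1/2.
Divide row 2 by 1/2; eliminate column x2 from the other rows.
Row 3 update in column u2: -3/4 − (-1/2)·(1/2) = -1/2.

-1/2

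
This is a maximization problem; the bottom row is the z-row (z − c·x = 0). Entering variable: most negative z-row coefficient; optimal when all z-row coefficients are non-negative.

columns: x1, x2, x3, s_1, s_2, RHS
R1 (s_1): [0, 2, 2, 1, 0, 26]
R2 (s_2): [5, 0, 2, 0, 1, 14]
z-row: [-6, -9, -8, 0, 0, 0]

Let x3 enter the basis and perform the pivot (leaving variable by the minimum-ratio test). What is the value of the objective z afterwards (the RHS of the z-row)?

56

Ratio test on column x3 — row 1: 26/2 = 13; row 2: 14/2 = 7. Minimum is 7 at row 2 (s_2 leaves); pivot element 2.
Pivot on row 2; the z-row RHS becomes 0 − (-8)·7 = 56.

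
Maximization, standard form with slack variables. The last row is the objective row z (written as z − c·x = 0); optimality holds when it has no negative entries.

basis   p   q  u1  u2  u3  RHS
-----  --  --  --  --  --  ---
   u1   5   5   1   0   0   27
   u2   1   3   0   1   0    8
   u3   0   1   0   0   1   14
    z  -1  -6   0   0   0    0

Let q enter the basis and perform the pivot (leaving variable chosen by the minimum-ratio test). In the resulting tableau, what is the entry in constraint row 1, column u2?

-5/3

Ratio test on column q — row 1: 27/5 = 27/5; row 2: 8/3 = 8/3; row 3: 14/1 = 14. Minimum is 8/3 at row 2 (u2 leaves); pivot element 3.
Divide row 2 by 3; eliminate column q from the other rows.
Row 1 update in column u2: 0 − 5·(1/3) = -5/3.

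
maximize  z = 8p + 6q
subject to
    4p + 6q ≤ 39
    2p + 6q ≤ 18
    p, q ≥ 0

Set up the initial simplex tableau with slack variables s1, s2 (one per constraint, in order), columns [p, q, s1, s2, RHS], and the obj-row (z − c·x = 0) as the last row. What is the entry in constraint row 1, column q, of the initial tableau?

Constraint 1 has coefficient 6 on q.

6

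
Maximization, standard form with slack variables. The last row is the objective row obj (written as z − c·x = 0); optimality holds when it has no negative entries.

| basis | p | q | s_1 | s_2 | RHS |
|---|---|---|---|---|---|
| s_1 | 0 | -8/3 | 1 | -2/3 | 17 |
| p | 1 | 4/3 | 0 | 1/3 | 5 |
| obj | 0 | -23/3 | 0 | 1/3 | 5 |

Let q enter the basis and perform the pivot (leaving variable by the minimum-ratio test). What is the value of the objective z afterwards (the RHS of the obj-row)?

135/4

Ratio test on column q — row 1: entry -8/3 ≤ 0; row 2: 5/(4/3) = 15/4. Minimum is 15/4 at row 2 (p leaves); pivot element 4/3.
Pivot on row 2; the obj-row RHS becomes 5 − (-23/3)·(15/4) = 135/4.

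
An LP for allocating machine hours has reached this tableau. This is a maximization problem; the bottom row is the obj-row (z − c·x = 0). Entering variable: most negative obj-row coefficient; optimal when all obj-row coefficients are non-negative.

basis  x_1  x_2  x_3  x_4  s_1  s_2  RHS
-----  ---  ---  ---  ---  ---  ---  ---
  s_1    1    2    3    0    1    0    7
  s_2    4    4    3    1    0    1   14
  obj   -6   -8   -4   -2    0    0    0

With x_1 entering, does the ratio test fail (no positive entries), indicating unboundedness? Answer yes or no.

Column x_1 has positive entries in row(s) 1, 2, so the ratio test bounds it — not unbounded.

no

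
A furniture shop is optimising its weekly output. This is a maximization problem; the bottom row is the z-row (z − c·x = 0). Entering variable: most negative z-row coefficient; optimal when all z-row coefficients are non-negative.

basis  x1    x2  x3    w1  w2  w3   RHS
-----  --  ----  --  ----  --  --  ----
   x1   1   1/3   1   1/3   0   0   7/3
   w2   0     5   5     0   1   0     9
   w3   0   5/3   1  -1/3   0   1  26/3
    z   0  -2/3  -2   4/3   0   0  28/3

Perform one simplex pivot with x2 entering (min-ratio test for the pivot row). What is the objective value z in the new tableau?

Ratio test on column x2 — row 1: (7/3)/(1/3) = 7; row 2: 9/5 = 9/5; row 3: (26/3)/(5/3) = 26/5. Minimum is 9/5 at row 2 (w2 leaves); pivot element 5.
Pivot on row 2; the z-row RHS becomes 28/3 − (-2/3)·(9/5) = 158/15.

158/15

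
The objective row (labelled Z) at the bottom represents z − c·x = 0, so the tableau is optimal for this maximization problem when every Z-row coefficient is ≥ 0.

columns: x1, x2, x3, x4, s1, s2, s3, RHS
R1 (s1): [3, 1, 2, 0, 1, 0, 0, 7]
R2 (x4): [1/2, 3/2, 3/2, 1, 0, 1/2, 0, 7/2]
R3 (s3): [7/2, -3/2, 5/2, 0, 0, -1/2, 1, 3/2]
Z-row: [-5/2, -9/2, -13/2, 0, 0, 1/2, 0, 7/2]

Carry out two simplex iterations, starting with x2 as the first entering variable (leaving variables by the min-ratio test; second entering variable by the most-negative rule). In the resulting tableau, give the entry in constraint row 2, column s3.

-1/4

Ratio test on column x2 — row 1: 7/1 = 7; row 2: (7/2)/(3/2) = 7/3; row 3: entry -3/2 ≤ 0. Minimum is 7/3 at row 2 (x4 leaves); pivot element 3/2.
Divide row 2 by 3/2; eliminate column x2 from the other rows.
Second iteration: most negative Z-row entry is -2 in column x3, so x3 enters.
Ratio test on column x3 — row 1: (14/3)/1 = 14/3; row 2: (7/3)/1 = 7/3; row 3: 5/4 = 5/4. Minimum is 5/4 at row 3 (s3 leaves); pivot element 4.
Divide row 3 by 4; eliminate column x3 from the other rows.
After both pivots, the entry at constraint row 2, column s3 is -1/4.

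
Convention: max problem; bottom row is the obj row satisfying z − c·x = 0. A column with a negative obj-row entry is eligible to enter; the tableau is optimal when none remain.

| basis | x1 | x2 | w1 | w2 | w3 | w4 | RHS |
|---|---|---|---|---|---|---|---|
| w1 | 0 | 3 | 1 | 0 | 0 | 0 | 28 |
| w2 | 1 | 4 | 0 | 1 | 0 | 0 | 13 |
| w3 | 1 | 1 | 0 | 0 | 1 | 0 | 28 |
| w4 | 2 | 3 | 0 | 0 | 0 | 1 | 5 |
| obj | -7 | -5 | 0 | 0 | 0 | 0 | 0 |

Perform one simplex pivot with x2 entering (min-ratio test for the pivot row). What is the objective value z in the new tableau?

25/3

Ratio test on column x2 — row 1: 28/3 = 28/3; row 2: 13/4 = 13/4; row 3: 28/1 = 28; row 4: 5/3 = 5/3. Minimum is 5/3 at row 4 (w4 leaves); pivot element 3.
Pivot on row 4; the obj-row RHS becomes 0 − (-5)·(5/3) = 25/3.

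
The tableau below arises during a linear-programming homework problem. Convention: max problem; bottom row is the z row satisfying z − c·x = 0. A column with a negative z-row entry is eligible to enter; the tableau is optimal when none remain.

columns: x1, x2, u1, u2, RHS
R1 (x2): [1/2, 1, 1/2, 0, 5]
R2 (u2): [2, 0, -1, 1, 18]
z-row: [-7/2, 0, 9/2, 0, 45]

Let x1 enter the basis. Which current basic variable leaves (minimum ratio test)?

Column x1 entries and ratios — x2: 5/(1/2) = 10; u2: 18/2 = 9.
Smallest ratio is 9 in the row of u2, so u2 leaves.

u2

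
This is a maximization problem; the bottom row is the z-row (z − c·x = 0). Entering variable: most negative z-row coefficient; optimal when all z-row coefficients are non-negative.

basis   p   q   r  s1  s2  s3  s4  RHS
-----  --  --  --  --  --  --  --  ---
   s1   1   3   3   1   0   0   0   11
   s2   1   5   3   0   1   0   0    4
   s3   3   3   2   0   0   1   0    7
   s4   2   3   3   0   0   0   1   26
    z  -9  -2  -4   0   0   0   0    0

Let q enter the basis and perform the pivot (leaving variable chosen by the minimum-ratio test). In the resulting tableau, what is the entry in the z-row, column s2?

2/5

Ratio test on column q — row 1: 11/3 = 11/3; row 2: 4/5 = 4/5; row 3: 7/3 = 7/3; row 4: 26/3 = 26/3. Minimum is 4/5 at row 2 (s2 leaves); pivot element 5.
Divide row 2 by 5; eliminate column q from the other rows.
z-row update in column s2: 0 − (-2)·(1/5) = 2/5.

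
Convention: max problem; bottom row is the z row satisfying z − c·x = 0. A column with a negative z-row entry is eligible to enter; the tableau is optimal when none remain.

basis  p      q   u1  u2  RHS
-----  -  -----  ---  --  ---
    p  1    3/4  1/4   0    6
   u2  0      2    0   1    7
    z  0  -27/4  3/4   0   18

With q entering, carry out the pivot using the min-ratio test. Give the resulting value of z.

Ratio test on column q — row 1: 6/(3/4) = 8; row 2: 7/2 = 7/2. Minimum is 7/2 at row 2 (u2 leaves); pivot element 2.
Pivot on row 2; the z-row RHS becomes 18 − (-27/4)·(7/2) = 333/8.

333/8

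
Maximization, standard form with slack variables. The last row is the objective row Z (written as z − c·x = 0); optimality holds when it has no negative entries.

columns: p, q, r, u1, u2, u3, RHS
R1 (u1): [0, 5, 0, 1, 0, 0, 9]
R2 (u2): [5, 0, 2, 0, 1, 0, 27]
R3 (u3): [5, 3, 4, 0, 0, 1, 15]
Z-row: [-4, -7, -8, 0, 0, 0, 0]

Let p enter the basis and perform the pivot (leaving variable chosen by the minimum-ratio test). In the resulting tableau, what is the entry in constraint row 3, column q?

Ratio test on column p — row 1: entry 0 ≤ 0; row 2: 27/5 = 27/5; row 3: 15/5 = 3. Minimum is 3 at row 3 (u3 leaves); pivot element 5.
Divide row 3 by 5; eliminate column p from the other rows.
In the new row 3, the q entry is the old entry divided by the pivot: 3/5 = 3/5.

3/5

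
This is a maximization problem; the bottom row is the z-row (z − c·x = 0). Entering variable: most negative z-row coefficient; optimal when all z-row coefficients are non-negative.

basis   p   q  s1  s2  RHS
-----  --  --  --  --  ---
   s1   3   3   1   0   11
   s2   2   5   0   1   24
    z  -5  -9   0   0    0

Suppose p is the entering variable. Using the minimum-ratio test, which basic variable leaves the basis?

s1

Column p entries and ratios — s1: 11/3 = 11/3; s2: 24/2 = 12.
Smallest ratio is 11/3 in the row of s1, so s1 leaves.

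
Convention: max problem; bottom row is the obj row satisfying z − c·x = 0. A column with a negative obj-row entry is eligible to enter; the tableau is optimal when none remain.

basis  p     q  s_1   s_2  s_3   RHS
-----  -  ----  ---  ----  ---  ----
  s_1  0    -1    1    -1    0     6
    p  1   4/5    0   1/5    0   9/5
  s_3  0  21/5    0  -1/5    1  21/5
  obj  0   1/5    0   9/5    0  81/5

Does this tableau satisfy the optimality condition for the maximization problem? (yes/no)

yes

Every obj-row coefficient is ≥ 0, so the tableau is optimal.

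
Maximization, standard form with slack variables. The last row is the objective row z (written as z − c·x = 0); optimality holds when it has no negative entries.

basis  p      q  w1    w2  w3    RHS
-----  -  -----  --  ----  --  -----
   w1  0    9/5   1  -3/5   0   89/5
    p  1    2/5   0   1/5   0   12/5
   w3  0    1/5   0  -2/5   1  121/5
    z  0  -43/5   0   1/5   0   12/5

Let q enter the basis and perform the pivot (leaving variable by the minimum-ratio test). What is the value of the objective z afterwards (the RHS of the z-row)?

54

Ratio test on column q — row 1: (89/5)/(9/5) = 89/9; row 2: (12/5)/(2/5) = 6; row 3: (121/5)/(1/5) = 121. Minimum is 6 at row 2 (p leaves); pivot element 2/5.
Pivot on row 2; the z-row RHS becomes 12/5 − (-43/5)·6 = 54.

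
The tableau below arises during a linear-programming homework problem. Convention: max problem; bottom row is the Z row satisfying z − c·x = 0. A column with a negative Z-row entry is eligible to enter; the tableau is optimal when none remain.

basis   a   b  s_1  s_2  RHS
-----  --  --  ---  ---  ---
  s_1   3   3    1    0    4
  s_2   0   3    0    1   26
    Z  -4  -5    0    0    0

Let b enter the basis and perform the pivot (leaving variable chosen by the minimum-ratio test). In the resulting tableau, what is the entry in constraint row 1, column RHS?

Ratio test on column b — row 1: 4/3 = 4/3; row 2: 26/3 = 26/3. Minimum is 4/3 at row 1 (s_1 leaves); pivot element 3.
Divide row 1 by 3; eliminate column b from the other rows.
In the new row 1, the RHS entry is the old entry divided by the pivot: 4/3 = 4/3.

4/3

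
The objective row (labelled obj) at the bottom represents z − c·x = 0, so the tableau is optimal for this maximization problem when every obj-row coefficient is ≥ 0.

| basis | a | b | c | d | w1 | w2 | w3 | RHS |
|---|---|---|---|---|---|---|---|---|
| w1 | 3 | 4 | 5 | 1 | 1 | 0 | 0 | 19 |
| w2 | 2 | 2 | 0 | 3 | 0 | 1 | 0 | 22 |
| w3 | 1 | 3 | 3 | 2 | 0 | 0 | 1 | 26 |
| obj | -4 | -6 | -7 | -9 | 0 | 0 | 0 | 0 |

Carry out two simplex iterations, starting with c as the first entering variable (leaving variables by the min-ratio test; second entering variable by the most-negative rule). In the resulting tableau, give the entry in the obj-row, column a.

Ratio test on column c — row 1: 19/5 = 19/5; row 2: entry 0 ≤ 0; row 3: 26/3 = 26/3. Minimum is 19/5 at row 1 (w1 leaves); pivot element 5.
Divide row 1 by 5; eliminate column c from the other rows.
Second iteration: most negative obj-row entry is -38/5 in column d, so d enters.
Ratio test on column d — row 1: (19/5)/(1/5) = 19; row 2: 22/3 = 22/3; row 3: (73/5)/(7/5) = 73/7. Minimum is 22/3 at row 2 (w2 leaves); pivot element 3.
Divide row 2 by 3; eliminate column d from the other rows.
After both pivots, the entry at the obj-row, column a is 79/15.

79/15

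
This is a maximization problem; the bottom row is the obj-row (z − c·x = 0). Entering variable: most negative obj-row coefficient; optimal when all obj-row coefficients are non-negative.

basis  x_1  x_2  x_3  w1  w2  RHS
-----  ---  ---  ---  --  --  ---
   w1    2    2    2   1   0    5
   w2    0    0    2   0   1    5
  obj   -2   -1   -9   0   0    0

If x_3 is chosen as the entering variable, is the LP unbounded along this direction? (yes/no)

Column x_3 has positive entries in row(s) 1, 2, so the ratio test bounds it — not unbounded.

no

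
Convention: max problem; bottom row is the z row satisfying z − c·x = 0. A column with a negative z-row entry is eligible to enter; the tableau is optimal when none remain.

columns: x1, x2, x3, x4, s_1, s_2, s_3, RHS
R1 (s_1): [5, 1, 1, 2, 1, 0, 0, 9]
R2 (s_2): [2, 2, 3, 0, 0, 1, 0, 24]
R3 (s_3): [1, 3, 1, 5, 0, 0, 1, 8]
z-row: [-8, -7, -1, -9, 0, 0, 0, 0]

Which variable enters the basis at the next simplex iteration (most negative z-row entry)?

Negative z-row entries: x1: -8, x2: -7, x3: -1, x4: -9.
The most negative is -9 in column x4, so x4 enters.

x4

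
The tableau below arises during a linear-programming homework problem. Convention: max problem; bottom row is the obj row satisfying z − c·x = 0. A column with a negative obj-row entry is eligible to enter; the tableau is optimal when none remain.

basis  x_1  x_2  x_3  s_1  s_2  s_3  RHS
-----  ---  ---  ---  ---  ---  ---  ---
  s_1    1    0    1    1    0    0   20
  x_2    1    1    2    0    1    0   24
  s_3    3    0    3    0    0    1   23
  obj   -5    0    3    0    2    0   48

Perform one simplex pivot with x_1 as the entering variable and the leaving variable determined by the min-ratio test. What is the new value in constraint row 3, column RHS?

23/3

Ratio test on column x_1 — row 1: 20/1 = 20; row 2: 24/1 = 24; row 3: 23/3 = 23/3. Minimum is 23/3 at row 3 (s_3 leaves); pivot element 3.
Divide row 3 by 3; eliminate column x_1 from the other rows.
In the new row 3, the RHS entry is the old entry divided by the pivot: 23/3 = 23/3.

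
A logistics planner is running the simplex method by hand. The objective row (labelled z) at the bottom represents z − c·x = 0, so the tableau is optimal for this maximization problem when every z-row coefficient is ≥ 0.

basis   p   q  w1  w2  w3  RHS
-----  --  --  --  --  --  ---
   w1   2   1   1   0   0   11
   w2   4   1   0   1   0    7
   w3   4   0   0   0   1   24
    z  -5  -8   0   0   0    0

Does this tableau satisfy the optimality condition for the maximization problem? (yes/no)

no

The z-row has a negative entry -8 in column q, so it is not optimal.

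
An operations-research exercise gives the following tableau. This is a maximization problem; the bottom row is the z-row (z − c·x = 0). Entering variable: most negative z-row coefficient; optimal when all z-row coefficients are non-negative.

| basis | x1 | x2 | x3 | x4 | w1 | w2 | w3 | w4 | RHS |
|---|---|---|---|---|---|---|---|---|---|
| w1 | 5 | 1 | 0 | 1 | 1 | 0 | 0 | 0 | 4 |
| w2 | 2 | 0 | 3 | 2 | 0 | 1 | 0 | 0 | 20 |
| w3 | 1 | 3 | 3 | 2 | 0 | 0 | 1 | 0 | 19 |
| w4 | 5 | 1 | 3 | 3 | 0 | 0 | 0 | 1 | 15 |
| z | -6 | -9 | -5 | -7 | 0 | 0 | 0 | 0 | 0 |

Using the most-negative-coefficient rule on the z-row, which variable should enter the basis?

x2

Negative z-row entries: x1: -6, x2: -9, x3: -5, x4: -7.
The most negative is -9 in column x2, so x2 enters.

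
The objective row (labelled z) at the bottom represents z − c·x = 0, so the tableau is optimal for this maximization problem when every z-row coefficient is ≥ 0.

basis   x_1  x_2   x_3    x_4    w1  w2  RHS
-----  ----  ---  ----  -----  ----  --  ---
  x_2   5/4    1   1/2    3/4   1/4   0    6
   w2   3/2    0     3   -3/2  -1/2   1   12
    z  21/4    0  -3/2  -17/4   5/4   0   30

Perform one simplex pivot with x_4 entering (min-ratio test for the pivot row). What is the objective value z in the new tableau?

Ratio test on column x_4 — row 1: 6/(3/4) = 8; row 2: entry -3/2 ≤ 0. Minimum is 8 at row 1 (x_2 leaves); pivot element 3/4.
Pivot on row 1; the z-row RHS becomes 30 − (-17/4)·8 = 64.

64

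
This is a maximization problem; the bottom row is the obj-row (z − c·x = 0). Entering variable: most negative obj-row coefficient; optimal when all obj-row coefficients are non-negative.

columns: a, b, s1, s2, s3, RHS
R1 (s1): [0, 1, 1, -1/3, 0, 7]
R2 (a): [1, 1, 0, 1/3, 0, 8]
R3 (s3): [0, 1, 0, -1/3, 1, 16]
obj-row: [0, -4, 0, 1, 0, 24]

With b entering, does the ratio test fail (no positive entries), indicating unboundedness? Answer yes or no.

Column b has positive entries in row(s) 1, 2, 3, so the ratio test bounds it — not unbounded.

no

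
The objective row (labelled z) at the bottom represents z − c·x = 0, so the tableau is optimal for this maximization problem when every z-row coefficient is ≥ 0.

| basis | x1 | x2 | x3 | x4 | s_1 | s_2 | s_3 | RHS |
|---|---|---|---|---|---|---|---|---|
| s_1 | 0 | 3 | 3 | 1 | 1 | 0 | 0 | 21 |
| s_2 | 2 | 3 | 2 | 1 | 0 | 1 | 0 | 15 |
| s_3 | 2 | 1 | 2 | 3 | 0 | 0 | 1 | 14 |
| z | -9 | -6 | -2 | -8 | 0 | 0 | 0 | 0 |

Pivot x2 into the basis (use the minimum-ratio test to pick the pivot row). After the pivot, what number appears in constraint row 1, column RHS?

6

Ratio test on column x2 — row 1: 21/3 = 7; row 2: 15/3 = 5; row 3: 14/1 = 14. Minimum is 5 at row 2 (s_2 leaves); pivot element 3.
Divide row 2 by 3; eliminate column x2 from the other rows.
Row 1 update in column RHS: 21 − 3·5 = 6.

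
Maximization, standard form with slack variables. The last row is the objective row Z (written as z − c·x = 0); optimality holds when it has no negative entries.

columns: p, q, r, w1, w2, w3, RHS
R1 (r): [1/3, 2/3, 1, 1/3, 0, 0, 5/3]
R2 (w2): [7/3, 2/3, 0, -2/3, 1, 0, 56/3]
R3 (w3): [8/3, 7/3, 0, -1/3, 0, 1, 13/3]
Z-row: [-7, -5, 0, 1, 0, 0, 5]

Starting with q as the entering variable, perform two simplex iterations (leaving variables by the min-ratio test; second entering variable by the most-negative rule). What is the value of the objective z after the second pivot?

Ratio test on column q — row 1: (5/3)/(2/3) = 5/2; row 2: (56/3)/(2/3) = 28; row 3: (13/3)/(7/3) = 13/7. Minimum is 13/7 at row 3 (w3 leaves); pivot element 7/3.
Pivot on row 3; the Z-row RHS becomes 5 − (-5)·(13/7) = 100/7.
Next entering variable (most negative Z-row entry -9/7): p.
Ratio test on column p — row 1: entry -3/7 ≤ 0; row 2: (122/7)/(11/7) = 122/11; row 3: (13/7)/(8/7) = 13/8. Minimum is 13/8 at row 3 (q leaves); pivot element 8/7.
After the second pivot the Z-row RHS is 100/7 − (-9/7)·(13/8) = 131/8.

131/8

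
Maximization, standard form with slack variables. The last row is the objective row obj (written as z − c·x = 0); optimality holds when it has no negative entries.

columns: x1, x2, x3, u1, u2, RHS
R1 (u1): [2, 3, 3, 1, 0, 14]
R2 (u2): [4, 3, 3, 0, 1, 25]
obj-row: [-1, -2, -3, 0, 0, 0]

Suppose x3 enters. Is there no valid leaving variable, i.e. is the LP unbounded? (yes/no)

Column x3 has positive entries in row(s) 1, 2, so the ratio test bounds it — not unbounded.

no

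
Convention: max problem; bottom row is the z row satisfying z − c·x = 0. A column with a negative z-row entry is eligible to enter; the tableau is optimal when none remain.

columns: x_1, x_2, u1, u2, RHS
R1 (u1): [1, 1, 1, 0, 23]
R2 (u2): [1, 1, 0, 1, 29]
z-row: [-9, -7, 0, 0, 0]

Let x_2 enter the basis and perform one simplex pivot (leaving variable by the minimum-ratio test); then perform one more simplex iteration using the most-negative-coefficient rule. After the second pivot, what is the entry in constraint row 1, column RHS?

23

Ratio test on column x_2 — row 1: 23/1 = 23; row 2: 29/1 = 29. Minimum is 23 at row 1 (u1 leaves); pivot element 1.
Divide row 1 by 1; eliminate column x_2 from the other rows.
Second iteration: most negative z-row entry is -2 in column x_1, so x_1 enters.
Ratio test on column x_1 — row 1: 23/1 = 23; row 2: entry 0 ≤ 0. Minimum is 23 at row 1 (x_2 leaves); pivot element 1.
Divide row 1 by 1; eliminate column x_1 from the other rows.
After both pivots, the entry at constraint row 1, column RHS is 23.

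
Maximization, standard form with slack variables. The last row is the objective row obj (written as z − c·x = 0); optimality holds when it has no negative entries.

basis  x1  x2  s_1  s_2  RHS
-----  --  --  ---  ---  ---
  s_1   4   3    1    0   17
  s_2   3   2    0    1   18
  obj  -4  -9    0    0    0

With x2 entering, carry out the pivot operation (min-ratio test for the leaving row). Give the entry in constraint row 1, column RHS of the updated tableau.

17/3

Ratio test on column x2 — row 1: 17/3 = 17/3; row 2: 18/2 = 9. Minimum is 17/3 at row 1 (s_1 leaves); pivot element 3.
Divide row 1 by 3; eliminate column x2 from the other rows.
In the new row 1, the RHS entry is the old entry divided by the pivot: 17/3 = 17/3.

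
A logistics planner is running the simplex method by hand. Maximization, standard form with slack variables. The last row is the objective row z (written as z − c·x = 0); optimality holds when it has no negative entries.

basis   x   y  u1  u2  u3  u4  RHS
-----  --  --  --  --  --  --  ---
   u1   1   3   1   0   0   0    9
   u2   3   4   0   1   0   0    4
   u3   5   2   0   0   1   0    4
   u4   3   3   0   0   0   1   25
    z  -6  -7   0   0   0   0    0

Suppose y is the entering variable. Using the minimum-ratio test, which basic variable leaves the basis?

Column y entries and ratios — u1: 9/3 = 3; u2: 4/4 = 1; u3: 4/2 = 2; u4: 25/3 = 25/3.
Smallest ratio is 1 in the row of u2, so u2 leaves.

u2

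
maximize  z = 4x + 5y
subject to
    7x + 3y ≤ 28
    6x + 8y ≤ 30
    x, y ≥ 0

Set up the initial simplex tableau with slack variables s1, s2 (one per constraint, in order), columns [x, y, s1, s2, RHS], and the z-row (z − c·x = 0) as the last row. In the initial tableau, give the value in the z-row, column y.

-5

The z-row carries the negated objective coefficients: the y entry is -5.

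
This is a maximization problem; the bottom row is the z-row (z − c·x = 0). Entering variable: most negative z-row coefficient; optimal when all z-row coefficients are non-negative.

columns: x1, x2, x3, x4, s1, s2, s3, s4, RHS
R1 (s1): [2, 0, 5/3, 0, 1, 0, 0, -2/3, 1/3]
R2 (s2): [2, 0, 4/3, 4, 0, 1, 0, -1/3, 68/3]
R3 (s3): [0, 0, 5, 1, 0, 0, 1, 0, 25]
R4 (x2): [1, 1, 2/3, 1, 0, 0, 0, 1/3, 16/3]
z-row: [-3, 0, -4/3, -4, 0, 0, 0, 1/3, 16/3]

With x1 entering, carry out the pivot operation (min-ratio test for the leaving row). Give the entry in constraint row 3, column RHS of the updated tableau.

Ratio test on column x1 — row 1: (1/3)/2 = 1/6; row 2: (68/3)/2 = 34/3; row 3: entry 0 ≤ 0; row 4: (16/3)/1 = 16/3. Minimum is 1/6 at row 1 (s1 leaves); pivot element 2.
Divide row 1 by 2; eliminate column x1 from the other rows.
Row 3 update in column RHS: 25 − 0·(1/6) = 25.

25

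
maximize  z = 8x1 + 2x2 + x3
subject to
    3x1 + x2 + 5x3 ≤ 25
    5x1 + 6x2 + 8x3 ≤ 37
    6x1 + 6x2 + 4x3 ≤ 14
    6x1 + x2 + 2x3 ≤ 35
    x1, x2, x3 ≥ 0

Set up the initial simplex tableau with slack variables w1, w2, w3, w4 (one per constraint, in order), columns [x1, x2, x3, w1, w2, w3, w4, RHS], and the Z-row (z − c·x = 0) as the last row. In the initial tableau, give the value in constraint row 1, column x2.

1

Constraint 1 has coefficient 1 on x2.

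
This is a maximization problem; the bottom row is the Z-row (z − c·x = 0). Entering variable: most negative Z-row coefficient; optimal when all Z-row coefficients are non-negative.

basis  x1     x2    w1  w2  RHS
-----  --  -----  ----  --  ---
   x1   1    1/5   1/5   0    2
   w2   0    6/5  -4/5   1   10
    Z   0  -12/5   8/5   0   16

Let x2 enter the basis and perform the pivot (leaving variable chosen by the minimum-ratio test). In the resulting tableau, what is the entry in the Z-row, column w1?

Ratio test on column x2 — row 1: 2/(1/5) = 10; row 2: 10/(6/5) = 25/3. Minimum is 25/3 at row 2 (w2 leaves); pivot element 6/5.
Divide row 2 by 6/5; eliminate column x2 from the other rows.
Z-row update in column w1: 8/5 − (-12/5)·(-2/3) = 0.

0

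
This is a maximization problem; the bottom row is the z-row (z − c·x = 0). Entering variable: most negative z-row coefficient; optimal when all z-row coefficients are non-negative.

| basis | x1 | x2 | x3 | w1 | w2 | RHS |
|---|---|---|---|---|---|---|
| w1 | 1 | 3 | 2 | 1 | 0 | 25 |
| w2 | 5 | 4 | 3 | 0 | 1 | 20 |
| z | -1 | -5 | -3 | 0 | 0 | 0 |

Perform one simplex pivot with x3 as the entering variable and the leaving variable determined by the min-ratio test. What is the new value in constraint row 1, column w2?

Ratio test on column x3 — row 1: 25/2 = 25/2; row 2: 20/3 = 20/3. Minimum is 20/3 at row 2 (w2 leaves); pivot element 3.
Divide row 2 by 3; eliminate column x3 from the other rows.
Row 1 update in column w2: 0 − 2·(1/3) = -2/3.

-2/3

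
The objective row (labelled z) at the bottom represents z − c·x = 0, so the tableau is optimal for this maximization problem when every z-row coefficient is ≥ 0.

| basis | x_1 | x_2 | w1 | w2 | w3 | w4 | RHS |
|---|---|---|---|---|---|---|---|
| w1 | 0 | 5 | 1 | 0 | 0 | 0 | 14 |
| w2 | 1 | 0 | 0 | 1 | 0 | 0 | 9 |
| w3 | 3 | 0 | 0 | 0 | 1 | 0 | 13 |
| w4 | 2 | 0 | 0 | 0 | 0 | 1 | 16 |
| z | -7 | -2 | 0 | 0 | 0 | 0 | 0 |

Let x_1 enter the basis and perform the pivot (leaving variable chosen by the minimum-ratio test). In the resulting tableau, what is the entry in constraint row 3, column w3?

1/3

Ratio test on column x_1 — row 1: entry 0 ≤ 0; row 2: 9/1 = 9; row 3: 13/3 = 13/3; row 4: 16/2 = 8. Minimum is 13/3 at row 3 (w3 leaves); pivot element 3.
Divide row 3 by 3; eliminate column x_1 from the other rows.
In the new row 3, the w3 entry is the old entry divided by the pivot: 1/3 = 1/3.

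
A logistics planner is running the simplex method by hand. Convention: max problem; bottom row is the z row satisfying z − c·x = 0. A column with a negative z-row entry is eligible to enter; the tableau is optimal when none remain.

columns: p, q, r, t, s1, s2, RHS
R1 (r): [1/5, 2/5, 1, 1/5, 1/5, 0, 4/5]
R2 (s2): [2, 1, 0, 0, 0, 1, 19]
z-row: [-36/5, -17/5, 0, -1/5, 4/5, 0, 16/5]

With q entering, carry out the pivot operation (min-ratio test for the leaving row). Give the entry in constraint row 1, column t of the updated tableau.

1/2

Ratio test on column q — row 1: (4/5)/(2/5) = 2; row 2: 19/1 = 19. Minimum is 2 at row 1 (r leaves); pivot element 2/5.
Divide row 1 by 2/5; eliminate column q from the other rows.
In the new row 1, the t entry is the old entry divided by the pivot: (1/5)/(2/5) = 1/2.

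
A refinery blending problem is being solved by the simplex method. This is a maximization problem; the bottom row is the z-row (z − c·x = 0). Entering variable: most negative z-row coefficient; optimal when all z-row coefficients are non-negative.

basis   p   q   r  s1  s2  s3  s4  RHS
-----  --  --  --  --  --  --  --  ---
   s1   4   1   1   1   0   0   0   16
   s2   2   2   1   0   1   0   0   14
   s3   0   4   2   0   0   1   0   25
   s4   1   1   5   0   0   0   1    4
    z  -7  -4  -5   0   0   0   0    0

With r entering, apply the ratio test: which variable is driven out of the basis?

s4

Column r entries and ratios — s1: 16/1 = 16; s2: 14/1 = 14; s3: 25/2 = 25/2; s4: 4/5 = 4/5.
Smallest ratio is 4/5 in the row of s4, so s4 leaves.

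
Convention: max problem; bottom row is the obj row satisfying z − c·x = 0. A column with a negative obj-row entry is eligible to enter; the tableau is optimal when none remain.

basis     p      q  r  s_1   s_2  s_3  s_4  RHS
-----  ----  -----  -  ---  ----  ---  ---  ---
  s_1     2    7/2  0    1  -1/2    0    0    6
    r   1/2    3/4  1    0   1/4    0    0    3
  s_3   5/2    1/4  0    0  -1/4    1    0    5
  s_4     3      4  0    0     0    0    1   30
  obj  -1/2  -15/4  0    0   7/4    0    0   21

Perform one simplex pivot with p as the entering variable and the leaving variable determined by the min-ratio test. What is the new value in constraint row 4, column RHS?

Ratio test on column p — row 1: 6/2 = 3; row 2: 3/(1/2) = 6; row 3: 5/(5/2) = 2; row 4: 30/3 = 10. Minimum is 2 at row 3 (s_3 leaves); pivot element 5/2.
Divide row 3 by 5/2; eliminate column p from the other rows.
Row 4 update in column RHS: 30 − 3·2 = 24.

24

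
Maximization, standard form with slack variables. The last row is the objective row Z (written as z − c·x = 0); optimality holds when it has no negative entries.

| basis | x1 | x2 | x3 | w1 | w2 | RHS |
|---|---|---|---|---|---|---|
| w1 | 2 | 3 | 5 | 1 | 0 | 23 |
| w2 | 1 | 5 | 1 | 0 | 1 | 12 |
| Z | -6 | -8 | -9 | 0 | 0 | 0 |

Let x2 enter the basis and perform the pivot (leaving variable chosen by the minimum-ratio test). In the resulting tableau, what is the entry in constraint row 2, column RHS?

12/5

Ratio test on column x2 — row 1: 23/3 = 23/3; row 2: 12/5 = 12/5. Minimum is 12/5 at row 2 (w2 leaves); pivot element 5.
Divide row 2 by 5; eliminate column x2 from the other rows.
In the new row 2, the RHS entry is the old entry divided by the pivot: 12/5 = 12/5.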